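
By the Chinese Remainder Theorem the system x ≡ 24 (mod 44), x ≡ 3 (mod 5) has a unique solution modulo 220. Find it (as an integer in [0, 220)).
x ≡ 68 (mod 220); the representative in [0, 220) is 68

The moduli 44, 5 are pairwise coprime, so by the CRT there is a unique solution mod 44·5 = 220.
Solve by successive substitution. Start with x ≡ 24 (mod 44).
  Combine with x ≡ 3 (mod 5): write x = 24 + 44·t and require 24 + 44·t ≡ 3 (mod 5), i.e. 44·t ≡ 3 − 24 ≡ 4 (mod 5). Since 44^(−1) ≡ 4 (mod 5) (44 ≡ 4 (mod 5)), t ≡ 4·4 ≡ 1 (mod 5). So x ≡ 24 + 44·1 = 68 (mod 220).
Unique solution in [0, 220): x = 68.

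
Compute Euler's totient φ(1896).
φ is multiplicative, with φ(p^e) = p^e − p^(e−1). Factorise 1896 = 2^3 · 3 · 79. Then
  φ(1896) = (2^3 − 2^2) · (3 − 1) · (79 − 1) = 4 · 2 · 78 = 624.

Final answer: φ(1896) = 624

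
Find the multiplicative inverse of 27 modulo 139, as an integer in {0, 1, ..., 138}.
Apply the extended Euclidean algorithm to (139, 27), tracking rows (r, s, t) with s·139 + t·27 = r. Each division r_prev = q·r_cur + r_new produces the new row as (previous row) − q·(current row):
  row A: (139, 1, 0)   [1·139 + 0·27 = 139]
  row B: (27, 0, 1)   [0·139 + 1·27 = 27]
  139 = 5·27 + 4   → row C = row A − 5·row B = (4, 1, −5)   [check: 1·139 − 5·27 = 4]
  27 = 6·4 + 3   → row D = row B − 6·row C = (3, −6, 31)   [check: −6·139 + 31·27 = 3]
  4 = 1·3 + 1   → row E = row C − 1·row D = (1, 7, −36)   [check: 7·139 − 36·27 = 1]
  3 = 3·1 + 0   → remainder 0, stop. gcd = 1 (last nonzero row E).
The gcd is 1, so 27 is invertible mod 139. The last nonzero row gives 7·139 − 36·27 = 1, so t = −36. So 27^(−1) ≡ −36 ≡ 103 (mod 139). Verify: 27 · 103 = 2781 ≡ 1 (mod 139). ✓

Final answer: 27^(−1) ≡ 103 (mod 139)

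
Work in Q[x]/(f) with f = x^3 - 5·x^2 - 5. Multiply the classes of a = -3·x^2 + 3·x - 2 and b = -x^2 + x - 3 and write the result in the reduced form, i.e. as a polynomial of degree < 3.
First multiply in Q[x] without reducing: a · b = 3·x^4 - 6·x^3 + 14·x^2 - 11·x + 6. Now divide by f(x) = x^3 - 5·x^2 - 5, eliminating the leading term at each step:
  leading term 3·x^4: subtract (3·x)·f(x) = 3·x^4 - 15·x^3 - 15·x, leaving 9·x^3 + 14·x^2 + 4·x + 6
  leading term 9·x^3: subtract (9)·f(x) = 9·x^3 - 45·x^2 - 45, leaving 59·x^2 + 4·x + 51
The degree is now < 3, so this is the remainder. Hence a · b ≡ 59·x^2 + 4·x + 51 in Q[x]/(f).

Final answer: a · b ≡ 59·x^2 + 4·x + 51 (mod f(x))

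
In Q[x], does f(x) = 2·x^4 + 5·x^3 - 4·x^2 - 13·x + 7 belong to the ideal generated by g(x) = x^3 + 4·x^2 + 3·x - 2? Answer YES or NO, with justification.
In Q[x] the ideal (g) consists of all multiples of g, so f ∈ (g) iff g | f, i.e. iff the remainder of f on division by g is 0. Divide f by g (g is monic, so eliminate the leading term of the running remainder at each step):
  leading term 2·x^4: subtract (2·x)·g(x) = 2·x^4 + 8·x^3 + 6·x^2 - 4·x, leaving -3·x^3 - 10·x^2 - 9·x + 7
  leading term -3·x^3: subtract (-3)·g(x) = -3·x^3 - 12·x^2 - 9·x + 6, leaving 2·x^2 + 1
The remainder r(x) = 2·x^2 + 1 ≠ 0 (and deg r < deg g), so g ∤ f, i.e. f ∉ (g).

Final answer: NO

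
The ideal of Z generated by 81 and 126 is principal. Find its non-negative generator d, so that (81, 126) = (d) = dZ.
(81, 126) = (9); d = 9

In the PID Z, (a, b) is generated by gcd(a, b). Compute gcd(126, 81) with the extended Euclidean algorithm, tracking rows (r, s, t) with s·126 + t·81 = r:
  row A: (126, 1, 0)   [1·126 + 0·81 = 126]
  row B: (81, 0, 1)   [0·126 + 1·81 = 81]
  126 = 1·81 + 45   → row C = row A − 1·row B = (45, 1, −1)   [check: 1·126 − 1·81 = 45]
  81 = 1·45 + 36   → row D = row B − 1·row C = (36, −1, 2)   [check: −1·126 + 2·81 = 36]
  45 = 1·36 + 9   → row E = row C − 1·row D = (9, 2, −3)   [check: 2·126 − 3·81 = 9]
  36 = 4·9 + 0   → remainder 0, stop. gcd = 9 (last nonzero row E).
So gcd(81, 126) = 9, with Bézout identity 2·126 − 3·81 = 9. Containment (⊇): the Bézout identity exhibits 9 as an element of (81, 126), giving (9) ⊆ (81, 126). Containment (⊆): since 9 | 81 and 9 | 126 (81 = 9·9, 126 = 9·14), every Z-linear combination of 81 and 126 is divisible by 9, so (81, 126) ⊆ (9). Therefore (81, 126) = (9), d = 9.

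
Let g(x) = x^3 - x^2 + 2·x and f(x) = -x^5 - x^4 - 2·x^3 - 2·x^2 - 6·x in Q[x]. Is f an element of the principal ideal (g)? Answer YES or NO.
In Q[x] the ideal (g) consists of all multiples of g, so f ∈ (g) iff g | f, i.e. iff the remainder of f on division by g is 0. Divide f by g (g is monic, so eliminate the leading term of the running remainder at each step):
  leading term -x^5: subtract (-x^2)·g(x) = -x^5 + x^4 - 2·x^3, leaving -2·x^4 - 2·x^2 - 6·x
  leading term -2·x^4: subtract (-2·x)·g(x) = -2·x^4 + 2·x^3 - 4·x^2, leaving -2·x^3 + 2·x^2 - 6·x
  leading term -2·x^3: subtract (-2)·g(x) = -2·x^3 + 2·x^2 - 4·x, leaving -2·x
The remainder r(x) = -2·x ≠ 0 (and deg r < deg g), so g ∤ f, i.e. f ∉ (g).

Final answer: NO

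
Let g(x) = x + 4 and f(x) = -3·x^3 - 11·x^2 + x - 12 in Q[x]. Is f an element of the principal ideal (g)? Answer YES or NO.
YES

In Q[x] the ideal (g) consists of all multiples of g, so f ∈ (g) iff g | f, i.e. iff the remainder of f on division by g is 0. Divide f by g (g is monic, so eliminate the leading term of the running remainder at each step):
  leading term -3·x^3: subtract (-3·x^2)·g(x) = -3·x^3 - 12·x^2, leaving x^2 + x - 12
  leading term x^2: subtract (x)·g(x) = x^2 + 4·x, leaving -3·x - 12
  leading term -3·x: subtract (-3)·g(x) = -3·x - 12, leaving 0
The remainder is 0, so f(x) = g(x) · h(x) with h(x) = -3·x^2 + x - 3. Hence g | f, i.e. f ∈ (g).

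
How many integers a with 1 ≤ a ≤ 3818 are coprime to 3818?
1804

The number of a ∈ {1, ..., 3818} with gcd(a, 3818) = 1 is by definition Euler's totient φ(3818). φ is multiplicative, with φ(p^e) = p^e − p^(e−1). Factorise 3818 = 2 · 23 · 83. Then
  φ(3818) = (2 − 1) · (23 − 1) · (83 − 1) = 1 · 22 · 82 = 1804.
So there are 1804 such integers.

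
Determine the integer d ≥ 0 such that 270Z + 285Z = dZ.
(270, 285) = (15); d = 15

In the PID Z, (a, b) is generated by gcd(a, b). Compute gcd(285, 270) with the extended Euclidean algorithm, tracking rows (r, s, t) with s·285 + t·270 = r:
  row A: (285, 1, 0)   [1·285 + 0·270 = 285]
  row B: (270, 0, 1)   [0·285 + 1·270 = 270]
  285 = 1·270 + 15   → row C = row A − 1·row B = (15, 1, −1)   [check: 1·285 − 1·270 = 15]
  270 = 18·15 + 0   → remainder 0, stop. gcd = 15 (last nonzero row C).
So gcd(270, 285) = 15, with Bézout identity 1·285 − 1·270 = 15. Containment (⊇): the Bézout identity exhibits 15 as an element of (270, 285), giving (15) ⊆ (270, 285). Containment (⊆): since 15 | 270 and 15 | 285 (270 = 15·18, 285 = 15·19), every Z-linear combination of 270 and 285 is divisible by 15, so (270, 285) ⊆ (15). Therefore (270, 285) = (15), d = 15.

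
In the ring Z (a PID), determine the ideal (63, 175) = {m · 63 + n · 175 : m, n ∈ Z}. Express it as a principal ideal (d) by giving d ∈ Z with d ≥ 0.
(63, 175) = (7); d = 7

In the PID Z, (a, b) is generated by gcd(a, b). Compute gcd(175, 63) with the extended Euclidean algorithm, tracking rows (r, s, t) with s·175 + t·63 = r:
  row A: (175, 1, 0)   [1·175 + 0·63 = 175]
  row B: (63, 0, 1)   [0·175 + 1·63 = 63]
  175 = 2·63 + 49   → row C = row A − 2·row B = (49, 1, −2)   [check: 1·175 − 2·63 = 49]
  63 = 1·49 + 14   → row D = row B − 1·row C = (14, −1, 3)   [check: −1·175 + 3·63 = 14]
  49 = 3·14 + 7   → row E = row C − 3·row D = (7, 4, −11)   [check: 4·175 − 11·63 = 7]
  14 = 2·7 + 0   → remainder 0, stop. gcd = 7 (last nonzero row E).
So gcd(63, 175) = 7, with Bézout identity 4·175 − 11·63 = 7. Containment (⊇): the Bézout identity exhibits 7 as an element of (63, 175), giving (7) ⊆ (63, 175). Containment (⊆): since 7 | 63 and 7 | 175 (63 = 7·9, 175 = 7·25), every Z-linear combination of 63 and 175 is divisible by 7, so (63, 175) ⊆ (7). Therefore (63, 175) = (7), d = 7.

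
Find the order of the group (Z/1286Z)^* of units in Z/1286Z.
(Z/1286Z)^* consists of the classes a with gcd(a, 1286) = 1, so its order is φ(1286). φ is multiplicative, with φ(p^e) = p^e − p^(e−1). Factorise 1286 = 2 · 643. Then
  φ(1286) = (2 − 1) · (643 − 1) = 1 · 642 = 642.
Thus |(Z/1286Z)^*| = 642.

Final answer: |(Z/1286Z)^*| = 642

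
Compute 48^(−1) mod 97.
Apply the extended Euclidean algorithm to (97, 48), tracking rows (r, s, t) with s·97 + t·48 = r. Each division r_prev = q·r_cur + r_new produces the new row as (previous row) − q·(current row):
  row A: (97, 1, 0)   [1·97 + 0·48 = 97]
  row B: (48, 0, 1)   [0·97 + 1·48 = 48]
  97 = 2·48 + 1   → row C = row A − 2·row B = (1, 1, −2)   [check: 1·97 − 2·48 = 1]
  48 = 48·1 + 0   → remainder 0, stop. gcd = 1 (last nonzero row C).
The gcd is 1, so 48 is invertible mod 97. The last nonzero row gives 1·97 − 2·48 = 1, so t = −2. So 48^(−1) ≡ −2 ≡ 95 (mod 97). Verify: 48 · 95 = 4560 ≡ 1 (mod 97). ✓

Final answer: 48^(−1) ≡ 95 (mod 97)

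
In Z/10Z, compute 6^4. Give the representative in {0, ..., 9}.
6

Use repeated squaring. Binary(4) = 100. Walk through the bits of the exponent 4 left-to-right: at each bit after the leading one, square the running value, then multiply by 6 if the bit is 1 (always reducing mod 10):
  bit 1 = 1 (leading): start with 6.
  bit 2 = 0: square 6^2 = 36 ≡ 6 (mod 10).
  bit 3 = 0: square 6^2 = 36 ≡ 6 (mod 10).
Final value: 6^4 ≡ 6 (mod 10).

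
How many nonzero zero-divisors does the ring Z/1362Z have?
In Z/1362Z each nonzero element is either a unit (gcd with 1362 is 1) or a zero-divisor (gcd > 1). The number of units is φ(1362): factorise 1362 = 2 · 3 · 227, so φ(1362) = (2 − 1) · (3 − 1) · (227 − 1) = 1 · 2 · 226 = 452. The nonzero elements number 1362 − 1 = 1361. Hence the nonzero zero-divisors number 1361 − 452 = 909.

Final answer: Z/1362Z has 909 nonzero zero-divisors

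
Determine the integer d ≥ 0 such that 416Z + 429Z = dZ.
(416, 429) = (13); d = 13

In the PID Z, (a, b) is generated by gcd(a, b). Compute gcd(429, 416) with the extended Euclidean algorithm, tracking rows (r, s, t) with s·429 + t·416 = r:
  row A: (429, 1, 0)   [1·429 + 0·416 = 429]
  row B: (416, 0, 1)   [0·429 + 1·416 = 416]
  429 = 1·416 + 13   → row C = row A − 1·row B = (13, 1, −1)   [check: 1·429 − 1·416 = 13]
  416 = 32·13 + 0   → remainder 0, stop. gcd = 13 (last nonzero row C).
So gcd(416, 429) = 13, with Bézout identity 1·429 − 1·416 = 13. Containment (⊇): the Bézout identity exhibits 13 as an element of (416, 429), giving (13) ⊆ (416, 429). Containment (⊆): since 13 | 416 and 13 | 429 (416 = 13·32, 429 = 13·33), every Z-linear combination of 416 and 429 is divisible by 13, so (416, 429) ⊆ (13). Therefore (416, 429) = (13), d = 13.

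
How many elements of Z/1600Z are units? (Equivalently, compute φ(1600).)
Z/1600Z has φ(1600) = 640 units

An element a ∈ Z/1600Z is a unit iff gcd(a, 1600) = 1, so the number of units is φ(1600). φ is multiplicative, with φ(p^e) = p^e − p^(e−1). Factorise 1600 = 2^6 · 5^2. Then
  φ(1600) = (2^6 − 2^5) · (5^2 − 5^1) = 32 · 20 = 640.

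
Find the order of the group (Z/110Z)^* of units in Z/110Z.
(Z/110Z)^* consists of the classes a with gcd(a, 110) = 1, so its order is φ(110). φ is multiplicative, with φ(p^e) = p^e − p^(e−1). Factorise 110 = 2 · 5 · 11. Then
  φ(110) = (2 − 1) · (5 − 1) · (11 − 1) = 1 · 4 · 10 = 40.
Thus |(Z/110Z)^*| = 40.

Final answer: |(Z/110Z)^*| = 40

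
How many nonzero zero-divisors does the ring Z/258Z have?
In Z/258Z each nonzero element is either a unit (gcd with 258 is 1) or a zero-divisor (gcd > 1). The number of units is φ(258): factorise 258 = 2 · 3 · 43, so φ(258) = (2 − 1) · (3 − 1) · (43 − 1) = 1 · 2 · 42 = 84. The nonzero elements number 258 − 1 = 257. Hence the nonzero zero-divisors number 257 − 84 = 173.

Final answer: Z/258Z has 173 nonzero zero-divisors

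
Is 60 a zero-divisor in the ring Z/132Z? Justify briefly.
gcd(60, 132) = 12 > 1, so 60 is not a unit in Z/132Z. In Z/nZ every nonzero non-unit is a zero-divisor: explicitly, take b = 132/gcd = 11 ≠ 0 (mod 132); then 60·11 = 660 = 5·132, i.e. 60·11 ≡ 0 (mod 132). So 60 is a zero-divisor.

Final answer: YES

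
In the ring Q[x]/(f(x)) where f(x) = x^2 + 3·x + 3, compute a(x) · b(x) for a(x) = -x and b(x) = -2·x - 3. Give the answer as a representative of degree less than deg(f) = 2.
First multiply in Q[x] without reducing: a · b = 2·x^2 + 3·x. Now divide by f(x) = x^2 + 3·x + 3, eliminating the leading term at each step:
  leading term 2·x^2: subtract (2)·f(x) = 2·x^2 + 6·x + 6, leaving -3·x - 6
The degree is now < 2, so this is the remainder. Hence a · b ≡ -3·x - 6 in Q[x]/(f).

Final answer: a · b ≡ -3·x - 6 (mod f(x))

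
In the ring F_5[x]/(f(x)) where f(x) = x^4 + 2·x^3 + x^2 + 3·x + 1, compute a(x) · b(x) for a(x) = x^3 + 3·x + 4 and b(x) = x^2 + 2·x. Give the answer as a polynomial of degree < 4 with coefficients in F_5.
Multiply as integer polynomials: a · b = x^5 + 2·x^4 + 3·x^3 + 10·x^2 + 8·x. Reducing coefficients mod 5: a · b ≡ x^5 + 2·x^4 + 3·x^3 + 3·x. Now divide by f(x) = x^4 + 2·x^3 + x^2 + 3·x + 1 in F_5[x], eliminating the leading term at each step:
  leading term x^5: subtract (x)·f(x) = x^5 + 2·x^4 + x^3 + 3·x^2 + x, leaving 2·x^3 + 2·x^2 + 2·x (coefficients mod 5)
The degree is now < 4, so this is the remainder. Hence a · b ≡ 2·x^3 + 2·x^2 + 2·x in F_5[x]/(f).

Final answer: a · b ≡ 2·x^3 + 2·x^2 + 2·x (mod f(x))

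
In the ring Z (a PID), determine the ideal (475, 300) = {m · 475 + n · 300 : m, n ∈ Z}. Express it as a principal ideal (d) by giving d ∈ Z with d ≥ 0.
(475, 300) = (25); d = 25

In the PID Z, (a, b) is generated by gcd(a, b). Compute gcd(475, 300) with the extended Euclidean algorithm, tracking rows (r, s, t) with s·475 + t·300 = r:
  row A: (475, 1, 0)   [1·475 + 0·300 = 475]
  row B: (300, 0, 1)   [0·475 + 1·300 = 300]
  475 = 1·300 + 175   → row C = row A − 1·row B = (175, 1, −1)   [check: 1·475 − 1·300 = 175]
  300 = 1·175 + 125   → row D = row B − 1·row C = (125, −1, 2)   [check: −1·475 + 2·300 = 125]
  175 = 1·125 + 50   → row E = row C − 1·row D = (50, 2, −3)   [check: 2·475 − 3·300 = 50]
  125 = 2·50 + 25   → row F = row D − 2·row E = (25, −5, 8)   [check: −5·475 + 8·300 = 25]
  50 = 2·25 + 0   → remainder 0, stop. gcd = 25 (last nonzero row F).
So gcd(475, 300) = 25, with Bézout identity −5·475 + 8·300 = 25. Containment (⊇): the Bézout identity exhibits 25 as an element of (475, 300), giving (25) ⊆ (475, 300). Containment (⊆): since 25 | 475 and 25 | 300 (475 = 25·19, 300 = 25·12), every Z-linear combination of 475 and 300 is divisible by 25, so (475, 300) ⊆ (25). Therefore (475, 300) = (25), d = 25.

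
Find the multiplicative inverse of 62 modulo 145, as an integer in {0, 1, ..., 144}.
62^(−1) ≡ 138 (mod 145)

Apply the extended Euclidean algorithm to (145, 62), tracking rows (r, s, t) with s·145 + t·62 = r. Each division r_prev = q·r_cur + r_new produces the new row as (previous row) − q·(current row):
  row A: (145, 1, 0)   [1·145 + 0·62 = 145]
  row B: (62, 0, 1)   [0·145 + 1·62 = 62]
  145 = 2·62 + 21   → row C = row A − 2·row B = (21, 1, −2)   [check: 1·145 − 2·62 = 21]
  62 = 2·21 + 20   → row D = row B − 2·row C = (20, −2, 5)   [check: −2·145 + 5·62 = 20]
  21 = 1·20 + 1   → row E = row C − 1·row D = (1, 3, −7)   [check: 3·145 − 7·62 = 1]
  20 = 20·1 + 0   → remainder 0, stop. gcd = 1 (last nonzero row E).
The gcd is 1, so 62 is invertible mod 145. The last nonzero row gives 3·145 − 7·62 = 1, so t = −7. So 62^(−1) ≡ −7 ≡ 138 (mod 145). Verify: 62 · 138 = 8556 ≡ 1 (mod 145). ✓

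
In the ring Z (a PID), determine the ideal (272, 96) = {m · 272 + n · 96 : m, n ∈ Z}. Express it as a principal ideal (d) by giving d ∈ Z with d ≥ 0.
In the PID Z, (a, b) is generated by gcd(a, b). Compute gcd(272, 96) with the extended Euclidean algorithm, tracking rows (r, s, t) with s·272 + t·96 = r:
  row A: (272, 1, 0)   [1·272 + 0·96 = 272]
  row B: (96, 0, 1)   [0·272 + 1·96 = 96]
  272 = 2·96 + 80   → row C = row A − 2·row B = (80, 1, −2)   [check: 1·272 − 2·96 = 80]
  96 = 1·80 + 16   → row D = row B − 1·row C = (16, −1, 3)   [check: −1·272 + 3·96 = 16]
  80 = 5·16 + 0   → remainder 0, stop. gcd = 16 (last nonzero row D).
So gcd(272, 96) = 16, with Bézout identity −1·272 + 3·96 = 16. Containment (⊇): the Bézout identity exhibits 16 as an element of (272, 96), giving (16) ⊆ (272, 96). Containment (⊆): since 16 | 272 and 16 | 96 (272 = 16·17, 96 = 16·6), every Z-linear combination of 272 and 96 is divisible by 16, so (272, 96) ⊆ (16). Therefore (272, 96) = (16), d = 16.

Final answer: (272, 96) = (16); d = 16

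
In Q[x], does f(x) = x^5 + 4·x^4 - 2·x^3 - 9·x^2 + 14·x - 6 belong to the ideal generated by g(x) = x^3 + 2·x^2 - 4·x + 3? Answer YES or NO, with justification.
In Q[x] the ideal (g) consists of all multiples of g, so f ∈ (g) iff g | f, i.e. iff the remainder of f on division by g is 0. Divide f by g (g is monic, so eliminate the leading term of the running remainder at each step):
  leading term x^5: subtract (x^2)·g(x) = x^5 + 2·x^4 - 4·x^3 + 3·x^2, leaving 2·x^4 + 2·x^3 - 12·x^2 + 14·x - 6
  leading term 2·x^4: subtract (2·x)·g(x) = 2·x^4 + 4·x^3 - 8·x^2 + 6·x, leaving -2·x^3 - 4·x^2 + 8·x - 6
  leading term -2·x^3: subtract (-2)·g(x) = -2·x^3 - 4·x^2 + 8·x - 6, leaving 0
The remainder is 0, so f(x) = g(x) · h(x) with h(x) = x^2 + 2·x - 2. Hence g | f, i.e. f ∈ (g).

Final answer: YES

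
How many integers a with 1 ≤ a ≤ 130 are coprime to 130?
48

The number of a ∈ {1, ..., 130} with gcd(a, 130) = 1 is by definition Euler's totient φ(130). φ is multiplicative, with φ(p^e) = p^e − p^(e−1). Factorise 130 = 2 · 5 · 13. Then
  φ(130) = (2 − 1) · (5 − 1) · (13 − 1) = 1 · 4 · 12 = 48.
So there are 48 such integers.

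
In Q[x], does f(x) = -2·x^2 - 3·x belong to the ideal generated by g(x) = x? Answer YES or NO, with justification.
In Q[x] the ideal (g) consists of all multiples of g, so f ∈ (g) iff g | f, i.e. iff the remainder of f on division by g is 0. Divide f by g (g is monic, so eliminate the leading term of the running remainder at each step):
  leading term -2·x^2: subtract (-2·x)·g(x) = -2·x^2, leaving -3·x
  leading term -3·x: subtract (-3)·g(x) = -3·x, leaving 0
The remainder is 0, so f(x) = g(x) · h(x) with h(x) = -2·x - 3. Hence g | f, i.e. f ∈ (g).

Final answer: YES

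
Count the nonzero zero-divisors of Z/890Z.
Z/890Z has 537 nonzero zero-divisors

In Z/890Z each nonzero element is either a unit (gcd with 890 is 1) or a zero-divisor (gcd > 1). The number of units is φ(890): factorise 890 = 2 · 5 · 89, so φ(890) = (2 − 1) · (5 − 1) · (89 − 1) = 1 · 4 · 88 = 352. The nonzero elements number 890 − 1 = 889. Hence the nonzero zero-divisors number 889 − 352 = 537.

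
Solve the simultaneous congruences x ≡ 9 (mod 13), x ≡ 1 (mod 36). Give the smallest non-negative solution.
x ≡ 217 (mod 468); the representative in [0, 468) is 217

The moduli 13, 36 are pairwise coprime, so by the CRT there is a unique solution mod 13·36 = 468.
Solve by successive substitution. Start with x ≡ 9 (mod 13).
  Combine with x ≡ 1 (mod 36): write x = 9 + 13·t and require 9 + 13·t ≡ 1 (mod 36), i.e. 13·t ≡ 1 − 9 ≡ 28 (mod 36). Since 13^(−1) ≡ 25 (mod 36), t ≡ 25·28 ≡ 16 (mod 36). So x ≡ 9 + 13·16 = 217 (mod 468).
Unique solution in [0, 468): x = 217.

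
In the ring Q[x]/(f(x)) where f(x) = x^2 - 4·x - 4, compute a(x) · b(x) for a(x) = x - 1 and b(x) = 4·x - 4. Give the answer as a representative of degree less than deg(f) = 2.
a · b ≡ 8·x + 20 (mod f(x))

First multiply in Q[x] without reducing: a · b = 4·x^2 - 8·x + 4. Now divide by f(x) = x^2 - 4·x - 4, eliminating the leading term at each step:
  leading term 4·x^2: subtract (4)·f(x) = 4·x^2 - 16·x - 16, leaving 8·x + 20
The degree is now < 2, so this is the remainder. Hence a · b ≡ 8·x + 20 in Q[x]/(f).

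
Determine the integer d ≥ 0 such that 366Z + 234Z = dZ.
In the PID Z, (a, b) is generated by gcd(a, b). Compute gcd(366, 234) with the extended Euclidean algorithm, tracking rows (r, s, t) with s·366 + t·234 = r:
  row A: (366, 1, 0)   [1·366 + 0·234 = 366]
  row B: (234, 0, 1)   [0·366 + 1·234 = 234]
  366 = 1·234 + 132   → row C = row A − 1·row B = (132, 1, −1)   [check: 1·366 − 1·234 = 132]
  234 = 1·132 + 102   → row D = row B − 1·row C = (102, −1, 2)   [check: −1·366 + 2·234 = 102]
  132 = 1·102 + 30   → row E = row C − 1·row D = (30, 2, −3)   [check: 2·366 − 3·234 = 30]
  102 = 3·30 + 12   → row F = row D − 3·row E = (12, −7, 11)   [check: −7·366 + 11·234 = 12]
  30 = 2·12 + 6   → row G = row E − 2·row F = (6, 16, −25)   [check: 16·366 − 25·234 = 6]
  12 = 2·6 + 0   → remainder 0, stop. gcd = 6 (last nonzero row G).
So gcd(366, 234) = 6, with Bézout identity 16·366 − 25·234 = 6. Containment (⊇): the Bézout identity exhibits 6 as an element of (366, 234), giving (6) ⊆ (366, 234). Containment (⊆): since 6 | 366 and 6 | 234 (366 = 6·61, 234 = 6·39), every Z-linear combination of 366 and 234 is divisible by 6, so (366, 234) ⊆ (6). Therefore (366, 234) = (6), d = 6.

Final answer: (366, 234) = (6); d = 6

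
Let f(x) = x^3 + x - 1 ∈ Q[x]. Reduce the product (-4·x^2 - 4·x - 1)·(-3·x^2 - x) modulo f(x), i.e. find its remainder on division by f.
First multiply in Q[x] without reducing: a · b = 12·x^4 + 16·x^3 + 7·x^2 + x. Now divide by f(x) = x^3 + x - 1, eliminating the leading term at each step:
  leading term 12·x^4: subtract (12·x)·f(x) = 12·x^4 + 12·x^2 - 12·x, leaving 16·x^3 - 5·x^2 + 13·x
  leading term 16·x^3: subtract (16)·f(x) = 16·x^3 + 16·x - 16, leaving -5·x^2 - 3·x + 16
The degree is now < 3, so this is the remainder. Hence a · b ≡ -5·x^2 - 3·x + 16 in Q[x]/(f).

Final answer: a · b ≡ -5·x^2 - 3·x + 16 (mod f(x))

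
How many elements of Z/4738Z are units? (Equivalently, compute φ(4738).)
An element a ∈ Z/4738Z is a unit iff gcd(a, 4738) = 1, so the number of units is φ(4738). φ is multiplicative, with φ(p^e) = p^e − p^(e−1). Factorise 4738 = 2 · 23 · 103. Then
  φ(4738) = (2 − 1) · (23 − 1) · (103 − 1) = 1 · 22 · 102 = 2244.

Final answer: Z/4738Z has φ(4738) = 2244 units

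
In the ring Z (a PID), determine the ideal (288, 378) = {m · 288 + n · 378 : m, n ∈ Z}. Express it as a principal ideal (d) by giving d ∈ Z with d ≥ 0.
(288, 378) = (18); d = 18

In the PID Z, (a, b) is generated by gcd(a, b). Compute gcd(378, 288) with the extended Euclidean algorithm, tracking rows (r, s, t) with s·378 + t·288 = r:
  row A: (378, 1, 0)   [1·378 + 0·288 = 378]
  row B: (288, 0, 1)   [0·378 + 1·288 = 288]
  378 = 1·288 + 90   → row C = row A − 1·row B = (90, 1, −1)   [check: 1·378 − 1·288 = 90]
  288 = 3·90 + 18   → row D = row B − 3·row C = (18, −3, 4)   [check: −3·378 + 4·288 = 18]
  90 = 5·18 + 0   → remainder 0, stop. gcd = 18 (last nonzero row D).
So gcd(288, 378) = 18, with Bézout identity −3·378 + 4·288 = 18. Containment (⊇): the Bézout identity exhibits 18 as an element of (288, 378), giving (18) ⊆ (288, 378). Containment (⊆): since 18 | 288 and 18 | 378 (288 = 18·16, 378 = 18·21), every Z-linear combination of 288 and 378 is divisible by 18, so (288, 378) ⊆ (18). Therefore (288, 378) = (18), d = 18.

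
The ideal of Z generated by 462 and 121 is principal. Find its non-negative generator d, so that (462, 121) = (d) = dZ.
(462, 121) = (11); d = 11

In the PID Z, (a, b) is generated by gcd(a, b). Compute gcd(462, 121) with the extended Euclidean algorithm, tracking rows (r, s, t) with s·462 + t·121 = r:
  row A: (462, 1, 0)   [1·462 + 0·121 = 462]
  row B: (121, 0, 1)   [0·462 + 1·121 = 121]
  462 = 3·121 + 99   → row C = row A − 3·row B = (99, 1, −3)   [check: 1·462 − 3·121 = 99]
  121 = 1·99 + 22   → row D = row B − 1·row C = (22, −1, 4)   [check: −1·462 + 4·121 = 22]
  99 = 4·22 + 11   → row E = row C − 4·row D = (11, 5, −19)   [check: 5·462 − 19·121 = 11]
  22 = 2·11 + 0   → remainder 0, stop. gcd = 11 (last nonzero row E).
So gcd(462, 121) = 11, with Bézout identity 5·462 − 19·121 = 11. Containment (⊇): the Bézout identity exhibits 11 as an element of (462, 121), giving (11) ⊆ (462, 121). Containment (⊆): since 11 | 462 and 11 | 121 (462 = 11·42, 121 = 11·11), every Z-linear combination of 462 and 121 is divisible by 11, so (462, 121) ⊆ (11). Therefore (462, 121) = (11), d = 11.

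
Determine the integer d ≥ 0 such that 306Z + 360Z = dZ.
In the PID Z, (a, b) is generated by gcd(a, b). Compute gcd(360, 306) with the extended Euclidean algorithm, tracking rows (r, s, t) with s·360 + t·306 = r:
  row A: (360, 1, 0)   [1·360 + 0·306 = 360]
  row B: (306, 0, 1)   [0·360 + 1·306 = 306]
  360 = 1·306 + 54   → row C = row A − 1·row B = (54, 1, −1)   [check: 1·360 − 1·306 = 54]
  306 = 5·54 + 36   → row D = row B − 5·row C = (36, −5, 6)   [check: −5·360 + 6·306 = 36]
  54 = 1·36 + 18   → row E = row C − 1·row D = (18, 6, −7)   [check: 6·360 − 7·306 = 18]
  36 = 2·18 + 0   → remainder 0, stop. gcd = 18 (last nonzero row E).
So gcd(306, 360) = 18, with Bézout identity 6·360 − 7·306 = 18. Containment (⊇): the Bézout identity exhibits 18 as an element of (306, 360), giving (18) ⊆ (306, 360). Containment (⊆): since 18 | 306 and 18 | 360 (306 = 18·17, 360 = 18·20), every Z-linear combination of 306 and 360 is divisible by 18, so (306, 360) ⊆ (18). Therefore (306, 360) = (18), d = 18.

Final answer: (306, 360) = (18); d = 18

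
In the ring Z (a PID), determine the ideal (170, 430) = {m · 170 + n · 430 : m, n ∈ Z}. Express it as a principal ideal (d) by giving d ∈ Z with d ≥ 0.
(170, 430) = (10); d = 10

In the PID Z, (a, b) is generated by gcd(a, b). Compute gcd(430, 170) with the extended Euclidean algorithm, tracking rows (r, s, t) with s·430 + t·170 = r:
  row A: (430, 1, 0)   [1·430 + 0·170 = 430]
  row B: (170, 0, 1)   [0·430 + 1·170 = 170]
  430 = 2·170 + 90   → row C = row A − 2·row B = (90, 1, −2)   [check: 1·430 − 2·170 = 90]
  170 = 1·90 + 80   → row D = row B − 1·row C = (80, −1, 3)   [check: −1·430 + 3·170 = 80]
  90 = 1·80 + 10   → row E = row C − 1·row D = (10, 2, −5)   [check: 2·430 − 5·170 = 10]
  80 = 8·10 + 0   → remainder 0, stop. gcd = 10 (last nonzero row E).
So gcd(170, 430) = 10, with Bézout identity 2·430 − 5·170 = 10. Containment (⊇): the Bézout identity exhibits 10 as an element of (170, 430), giving (10) ⊆ (170, 430). Containment (⊆): since 10 | 170 and 10 | 430 (170 = 10·17, 430 = 10·43), every Z-linear combination of 170 and 430 is divisible by 10, so (170, 430) ⊆ (10). Therefore (170, 430) = (10), d = 10.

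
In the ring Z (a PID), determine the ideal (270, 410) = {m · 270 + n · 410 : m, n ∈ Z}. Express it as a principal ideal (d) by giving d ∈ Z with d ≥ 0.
(270, 410) = (10); d = 10

In the PID Z, (a, b) is generated by gcd(a, b). Compute gcd(410, 270) with the extended Euclidean algorithm, tracking rows (r, s, t) with s·410 + t·270 = r:
  row A: (410, 1, 0)   [1·410 + 0·270 = 410]
  row B: (270, 0, 1)   [0·410 + 1·270 = 270]
  410 = 1·270 + 140   → row C = row A − 1·row B = (140, 1, −1)   [check: 1·410 − 1·270 = 140]
  270 = 1·140 + 130   → row D = row B − 1·row C = (130, −1, 2)   [check: −1·410 + 2·270 = 130]
  140 = 1·130 + 10   → row E = row C − 1·row D = (10, 2, −3)   [check: 2·410 − 3·270 = 10]
  130 = 13·10 + 0   → remainder 0, stop. gcd = 10 (last nonzero row E).
So gcd(270, 410) = 10, with Bézout identity 2·410 − 3·270 = 10. Containment (⊇): the Bézout identity exhibits 10 as an element of (270, 410), giving (10) ⊆ (270, 410). Containment (⊆): since 10 | 270 and 10 | 410 (270 = 10·27, 410 = 10·41), every Z-linear combination of 270 and 410 is divisible by 10, so (270, 410) ⊆ (10). Therefore (270, 410) = (10), d = 10.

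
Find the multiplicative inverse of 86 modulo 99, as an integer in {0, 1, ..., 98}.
86^(−1) ≡ 38 (mod 99)

Apply the extended Euclidean algorithm to (99, 86), tracking rows (r, s, t) with s·99 + t·86 = r. Each division r_prev = q·r_cur + r_new produces the new row as (previous row) − q·(current row):
  row A: (99, 1, 0)   [1·99 + 0·86 = 99]
  row B: (86, 0, 1)   [0·99 + 1·86 = 86]
  99 = 1·86 + 13   → row C = row A − 1·row B = (13, 1, −1)   [check: 1·99 − 1·86 = 13]
  86 = 6·13 + 8   → row D = row B − 6·row C = (8, −6, 7)   [check: −6·99 + 7·86 = 8]
  13 = 1·8 + 5   → row E = row C − 1·row D = (5, 7, −8)   [check: 7·99 − 8·86 = 5]
  8 = 1·5 + 3   → row F = row D − 1·row E = (3, −13, 15)   [check: −13·99 + 15·86 = 3]
  5 = 1·3 + 2   → row G = row E − 1·row F = (2, 20, −23)   [check: 20·99 − 23·86 = 2]
  3 = 1·2 + 1   → row H = row F − 1·row G = (1, −33, 38)   [check: −33·99 + 38·86 = 1]
  2 = 2·1 + 0   → remainder 0, stop. gcd = 1 (last nonzero row H).
The gcd is 1, so 86 is invertible mod 99. The last nonzero row gives −33·99 + 38·86 = 1, so t = 38. So 86^(−1) ≡ 38 (mod 99). Verify: 86 · 38 = 3268 ≡ 1 (mod 99). ✓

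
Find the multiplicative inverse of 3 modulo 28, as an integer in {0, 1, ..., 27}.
3^(−1) ≡ 19 (mod 28)

Apply the extended Euclidean algorithm to (28, 3), tracking rows (r, s, t) with s·28 + t·3 = r. Each division r_prev = q·r_cur + r_new produces the new row as (previous row) − q·(current row):
  row A: (28, 1, 0)   [1·28 + 0·3 = 28]
  row B: (3, 0, 1)   [0·28 + 1·3 = 3]
  28 = 9·3 + 1   → row C = row A − 9·row B = (1, 1, −9)   [check: 1·28 − 9·3 = 1]
  3 = 3·1 + 0   → remainder 0, stop. gcd = 1 (last nonzero row C).
The gcd is 1, so 3 is invertible mod 28. The last nonzero row gives 1·28 − 9·3 = 1, so t = −9. So 3^(−1) ≡ −9 ≡ 19 (mod 28). Verify: 3 · 19 = 57 ≡ 1 (mod 28). ✓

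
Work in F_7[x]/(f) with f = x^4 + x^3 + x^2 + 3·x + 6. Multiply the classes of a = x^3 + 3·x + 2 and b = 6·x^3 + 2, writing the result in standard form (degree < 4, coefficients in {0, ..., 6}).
a · b ≡ 5·x^3 + 6·x^2 + 2·x + 1 (mod f(x))

Multiply as integer polynomials: a · b = 6·x^6 + 18·x^4 + 14·x^3 + 6·x + 4. Reducing coefficients mod 7: a · b ≡ 6·x^6 + 4·x^4 + 6·x + 4. Now divide by f(x) = x^4 + x^3 + x^2 + 3·x + 6 in F_7[x], eliminating the leading term at each step:
  leading term 6·x^6: subtract (6·x^2)·f(x) = 6·x^6 + 6·x^5 + 6·x^4 + 4·x^3 + x^2, leaving x^5 + 5·x^4 + 3·x^3 + 6·x^2 + 6·x + 4 (coefficients mod 7)
  leading term x^5: subtract (x)·f(x) = x^5 + x^4 + x^3 + 3·x^2 + 6·x, leaving 4·x^4 + 2·x^3 + 3·x^2 + 4 (coefficients mod 7)
  leading term 4·x^4: subtract (4)·f(x) = 4·x^4 + 4·x^3 + 4·x^2 + 5·x + 3, leaving 5·x^3 + 6·x^2 + 2·x + 1 (coefficients mod 7)
The degree is now < 4, so this is the remainder. Hence a · b ≡ 5·x^3 + 6·x^2 + 2·x + 1 in F_7[x]/(f).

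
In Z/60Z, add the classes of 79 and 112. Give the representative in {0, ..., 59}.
Reduce the summands first: 79 ≡ 19, 112 ≡ 52 (mod 60), so 79 + 112 ≡ 19 + 52 (mod 60). 19 + 52 = 71; 71 = 1·60 + 11, so (79 + 112) mod 60 = 11.

Final answer: 11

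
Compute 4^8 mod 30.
16

Use repeated squaring. Binary(8) = 1000. Walk through the bits of the exponent 8 left-to-right: at each bit after the leading one, square the running value, then multiply by 4 if the bit is 1 (always reducing mod 30):
  bit 1 = 1 (leading): start with 4.
  bit 2 = 0: square 4^2 = 16 (mod 30).
  bit 3 = 0: square 16^2 = 256 ≡ 16 (mod 30).
  bit 4 = 0: square 16^2 = 256 ≡ 16 (mod 30).
Final value: 4^8 ≡ 16 (mod 30).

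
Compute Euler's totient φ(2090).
φ(2090) = 720

φ is multiplicative, with φ(p^e) = p^e − p^(e−1). Factorise 2090 = 2 · 5 · 11 · 19. Then
  φ(2090) = (2 − 1) · (5 − 1) · (11 − 1) · (19 − 1) = 1 · 4 · 10 · 18 = 720.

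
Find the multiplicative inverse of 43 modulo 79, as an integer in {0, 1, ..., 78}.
Apply the extended Euclidean algorithm to (79, 43), tracking rows (r, s, t) with s·79 + t·43 = r. Each division r_prev = q·r_cur + r_new produces the new row as (previous row) − q·(current row):
  row A: (79, 1, 0)   [1·79 + 0·43 = 79]
  row B: (43, 0, 1)   [0·79 + 1·43 = 43]
  79 = 1·43 + 36   → row C = row A − 1·row B = (36, 1, −1)   [check: 1·79 − 1·43 = 36]
  43 = 1·36 + 7   → row D = row B − 1·row C = (7, −1, 2)   [check: −1·79 + 2·43 = 7]
  36 = 5·7 + 1   → row E = row C − 5·row D = (1, 6, −11)   [check: 6·79 − 11·43 = 1]
  7 = 7·1 + 0   → remainder 0, stop. gcd = 1 (last nonzero row E).
The gcd is 1, so 43 is invertible mod 79. The last nonzero row gives 6·79 − 11·43 = 1, so t = −11. So 43^(−1) ≡ −11 ≡ 68 (mod 79). Verify: 43 · 68 = 2924 ≡ 1 (mod 79). ✓

Final answer: 43^(−1) ≡ 68 (mod 79)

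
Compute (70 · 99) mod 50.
30

Reduce the factors first: 70 ≡ 20, 99 ≡ 49 (mod 50), so 70 · 99 ≡ 20 · 49 (mod 50). 20 · 49 = 980. Dividing by 50: 980 = 19·50 + 30. So (70 · 99) mod 50 = 30.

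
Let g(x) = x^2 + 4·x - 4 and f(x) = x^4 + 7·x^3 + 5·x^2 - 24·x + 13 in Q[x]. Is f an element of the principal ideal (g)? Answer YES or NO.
In Q[x] the ideal (g) consists of all multiples of g, so f ∈ (g) iff g | f, i.e. iff the remainder of f on division by g is 0. Divide f by g (g is monic, so eliminate the leading term of the running remainder at each step):
  leading term x^4: subtract (x^2)·g(x) = x^4 + 4·x^3 - 4·x^2, leaving 3·x^3 + 9·x^2 - 24·x + 13
  leading term 3·x^3: subtract (3·x)·g(x) = 3·x^3 + 12·x^2 - 12·x, leaving -3·x^2 - 12·x + 13
  leading term -3·x^2: subtract (-3)·g(x) = -3·x^2 - 12·x + 12, leaving 1
The remainder r(x) = 1 ≠ 0 (and deg r < deg g), so g ∤ f, i.e. f ∉ (g).

Final answer: NO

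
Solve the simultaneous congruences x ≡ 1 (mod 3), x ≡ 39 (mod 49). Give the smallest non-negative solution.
x ≡ 88 (mod 147); the representative in [0, 147) is 88

The moduli 3, 49 are pairwise coprime, so by the CRT there is a unique solution mod 3·49 = 147.
Solve by successive substitution. Start with x ≡ 1 (mod 3).
  Combine with x ≡ 39 (mod 49): write x = 1 + 3·t and require 1 + 3·t ≡ 39 (mod 49), i.e. 3·t ≡ 39 − 1 ≡ 38 (mod 49). Since 3^(−1) ≡ 33 (mod 49), t ≡ 33·38 ≡ 29 (mod 49). So x ≡ 1 + 3·29 = 88 (mod 147).
Unique solution in [0, 147): x = 88.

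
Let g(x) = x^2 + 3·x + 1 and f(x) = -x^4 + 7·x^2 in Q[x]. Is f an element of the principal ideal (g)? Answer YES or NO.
NO

In Q[x] the ideal (g) consists of all multiples of g, so f ∈ (g) iff g | f, i.e. iff the remainder of f on division by g is 0. Divide f by g (g is monic, so eliminate the leading term of the running remainder at each step):
  leading term -x^4: subtract (-x^2)·g(x) = -x^4 - 3·x^3 - x^2, leaving 3·x^3 + 8·x^2
  leading term 3·x^3: subtract (3·x)·g(x) = 3·x^3 + 9·x^2 + 3·x, leaving -x^2 - 3·x
  leading term -x^2: subtract (-1)·g(x) = -x^2 - 3·x - 1, leaving 1
The remainder r(x) = 1 ≠ 0 (and deg r < deg g), so g ∤ f, i.e. f ∉ (g).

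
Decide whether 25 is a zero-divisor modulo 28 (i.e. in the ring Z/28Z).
gcd(25, 28) = 1, so 25 is a unit in Z/28Z (it has a multiplicative inverse). A unit cannot be a zero-divisor: if 25·b ≡ 0 then multiplying both sides by 25^(−1) gives b ≡ 0. So 25 is not a zero-divisor.

Final answer: NO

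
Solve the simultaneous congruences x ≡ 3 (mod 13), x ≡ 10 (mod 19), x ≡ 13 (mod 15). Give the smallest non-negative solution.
The moduli 13, 19, 15 are pairwise coprime, so by the CRT there is a unique solution mod 13·19·15 = 3705.
Solve by successive substitution. Start with x ≡ 3 (mod 13).
  Combine with x ≡ 10 (mod 19): write x = 3 + 13·t and require 3 + 13·t ≡ 10 (mod 19), i.e. 13·t ≡ 10 − 3 ≡ 7 (mod 19). Since 13^(−1) ≡ 3 (mod 19), t ≡ 3·7 ≡ 2 (mod 19). So x ≡ 3 + 13·2 = 29 (mod 247).
  Combine with x ≡ 13 (mod 15): write x = 29 + 247·t and require 29 + 247·t ≡ 13 (mod 15), i.e. 247·t ≡ 13 − 29 ≡ 14 (mod 15). Since 247^(−1) ≡ 13 (mod 15) (247 ≡ 7 (mod 15)), t ≡ 13·14 ≡ 2 (mod 15). So x ≡ 29 + 247·2 = 523 (mod 3705).
Unique solution in [0, 3705): x = 523.

Final answer: x ≡ 523 (mod 3705); the representative in [0, 3705) is 523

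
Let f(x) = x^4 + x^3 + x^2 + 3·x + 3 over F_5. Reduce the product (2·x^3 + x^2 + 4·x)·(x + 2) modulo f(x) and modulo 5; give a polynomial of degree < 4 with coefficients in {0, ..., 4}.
a · b ≡ 3·x^3 + 4·x^2 + 2·x + 4 (mod f(x))

Multiply as integer polynomials: a · b = 2·x^4 + 5·x^3 + 6·x^2 + 8·x. Reducing coefficients mod 5: a · b ≡ 2·x^4 + x^2 + 3·x. Now divide by f(x) = x^4 + x^3 + x^2 + 3·x + 3 in F_5[x], eliminating the leading term at each step:
  leading term 2·x^4: subtract (2)·f(x) = 2·x^4 + 2·x^3 + 2·x^2 + x + 1, leaving 3·x^3 + 4·x^2 + 2·x + 4 (coefficients mod 5)
The degree is now < 4, so this is the remainder. Hence a · b ≡ 3·x^3 + 4·x^2 + 2·x + 4 in F_5[x]/(f).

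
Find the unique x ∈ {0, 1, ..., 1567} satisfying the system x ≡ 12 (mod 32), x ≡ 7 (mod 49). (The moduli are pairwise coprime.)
x ≡ 1036 (mod 1568); the representative in [0, 1568) is 1036

The moduli 32, 49 are pairwise coprime, so by the CRT there is a unique solution mod 32·49 = 1568.
Solve by successive substitution. Start with x ≡ 12 (mod 32).
  Combine with x ≡ 7 (mod 49): write x = 12 + 32·t and require 12 + 32·t ≡ 7 (mod 49), i.e. 32·t ≡ 7 − 12 ≡ 44 (mod 49). Since 32^(−1) ≡ 23 (mod 49), t ≡ 23·44 ≡ 32 (mod 49). So x ≡ 12 + 32·32 = 1036 (mod 1568).
Unique solution in [0, 1568): x = 1036.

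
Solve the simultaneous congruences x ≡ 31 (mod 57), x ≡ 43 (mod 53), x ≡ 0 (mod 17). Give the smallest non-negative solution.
x ≡ 9265 (mod 51357); the representative in [0, 51357) is 9265

The moduli 57, 53, 17 are pairwise coprime, so by the CRT there is a unique solution mod 57·53·17 = 51357.
Solve by successive substitution. Start with x ≡ 31 (mod 57).
  Combine with x ≡ 43 (mod 53): write x = 31 + 57·t and require 31 + 57·t ≡ 43 (mod 53), i.e. 57·t ≡ 43 − 31 ≡ 12 (mod 53). Since 57^(−1) ≡ 40 (mod 53) (57 ≡ 4 (mod 53)), t ≡ 40·12 ≡ 3 (mod 53). So x ≡ 31 + 57·3 = 202 (mod 3021).
  Combine with x ≡ 0 (mod 17): write x = 202 + 3021·t and require 202 + 3021·t ≡ 0 (mod 17), i.e. 3021·t ≡ 0 − 202 ≡ 2 (mod 17). Since 3021^(−1) ≡ 10 (mod 17) (3021 ≡ 12 (mod 17)), t ≡ 10·2 ≡ 3 (mod 17). So x ≡ 202 + 3021·3 = 9265 (mod 51357).
Unique solution in [0, 51357): x = 9265.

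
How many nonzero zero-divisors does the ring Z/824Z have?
Z/824Z has 415 nonzero zero-divisors

In Z/824Z each nonzero element is either a unit (gcd with 824 is 1) or a zero-divisor (gcd > 1). The number of units is φ(824): factorise 824 = 2^3 · 103, so φ(824) = (2^3 − 2^2) · (103 − 1) = 4 · 102 = 408. The nonzero elements number 824 − 1 = 823. Hence the nonzero zero-divisors number 823 − 408 = 415.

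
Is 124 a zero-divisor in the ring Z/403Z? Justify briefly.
gcd(124, 403) = 31 > 1, so 124 is not a unit in Z/403Z. In Z/nZ every nonzero non-unit is a zero-divisor: explicitly, take b = 403/gcd = 13 ≠ 0 (mod 403); then 124·13 = 1612 = 4·403, i.e. 124·13 ≡ 0 (mod 403). So 124 is a zero-divisor.

Final answer: YES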